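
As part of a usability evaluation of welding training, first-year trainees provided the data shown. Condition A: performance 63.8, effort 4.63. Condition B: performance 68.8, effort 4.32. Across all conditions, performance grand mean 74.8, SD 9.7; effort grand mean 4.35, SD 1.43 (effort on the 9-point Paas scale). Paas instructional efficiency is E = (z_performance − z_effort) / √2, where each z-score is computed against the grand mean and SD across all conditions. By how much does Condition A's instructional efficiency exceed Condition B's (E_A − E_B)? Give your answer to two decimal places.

Condition A: z_P = (63.8 − 74.8)/9.7 = -1.1340; z_E = (4.63 − 4.35)/1.43 = 0.1958; E_A = (-1.1340 − 0.1958)/√2 = -0.9403.
Condition B: z_P = (68.8 − 74.8)/9.7 = -0.6186; z_E = (4.32 − 4.35)/1.43 = -0.0210; E_B = (-0.6186 − (-0.0210))/√2 = -0.4226.
E_A − E_B = -0.9403 − (-0.4226) = -0.5177 ≈ -0.52.

-0.52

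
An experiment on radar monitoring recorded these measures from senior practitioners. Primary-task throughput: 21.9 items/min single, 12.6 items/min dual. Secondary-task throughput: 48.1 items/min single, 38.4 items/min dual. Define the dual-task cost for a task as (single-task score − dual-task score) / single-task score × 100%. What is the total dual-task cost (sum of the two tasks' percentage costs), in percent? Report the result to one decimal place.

62.6

Primary cost = (21.9 − 12.6) / 21.9 × 100% = 42.4658%.
Secondary cost = (48.1 − 38.4) / 48.1 × 100% = 20.1663%.
Total = 42.4658% + 20.1663% = 62.6321% ≈ 62.6%.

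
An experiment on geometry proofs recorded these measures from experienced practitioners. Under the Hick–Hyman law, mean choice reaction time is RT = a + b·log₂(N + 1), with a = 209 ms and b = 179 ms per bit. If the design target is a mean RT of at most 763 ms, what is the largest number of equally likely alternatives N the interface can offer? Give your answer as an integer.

7

Set 209 + 179·log₂(N + 1) ≤ 763.
log₂(N + 1) ≤ (763 − 209) / 179 = 3.0950.
N + 1 ≤ 2^3.0950 = 8.5445.
N ≤ 7.5445, so the largest integer N is 7.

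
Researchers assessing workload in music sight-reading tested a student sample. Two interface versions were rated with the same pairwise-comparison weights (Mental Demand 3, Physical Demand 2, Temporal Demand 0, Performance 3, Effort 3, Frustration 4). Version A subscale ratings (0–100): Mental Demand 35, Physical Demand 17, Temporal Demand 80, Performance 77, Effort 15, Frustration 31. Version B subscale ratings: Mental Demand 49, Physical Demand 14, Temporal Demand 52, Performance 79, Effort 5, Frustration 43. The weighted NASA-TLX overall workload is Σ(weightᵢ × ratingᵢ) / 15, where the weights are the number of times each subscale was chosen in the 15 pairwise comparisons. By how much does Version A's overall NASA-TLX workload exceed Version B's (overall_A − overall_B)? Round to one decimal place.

Version A weighted sum = 3·35 + 2·17 + 0·80 + 3·77 + 3·15 + 4·31 = 105 + 34 + 0 + 231 + 45 + 124 = 539; overall_A = 539/15 = 35.9333.
Version B weighted sum = 3·49 + 2·14 + 0·52 + 3·79 + 3·5 + 4·43 = 147 + 28 + 0 + 237 + 15 + 172 = 599; overall_B = 599/15 = 39.9333.
Difference = 35.9333 − 39.9333 = -4.0000 ≈ -4.0.

-4.0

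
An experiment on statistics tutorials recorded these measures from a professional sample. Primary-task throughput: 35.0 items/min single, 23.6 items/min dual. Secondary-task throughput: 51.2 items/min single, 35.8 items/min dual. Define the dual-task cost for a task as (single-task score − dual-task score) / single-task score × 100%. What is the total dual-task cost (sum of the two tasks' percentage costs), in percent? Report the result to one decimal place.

Primary cost = (35.0 − 23.6) / 35.0 × 100% = 32.5714%.
Secondary cost = (51.2 − 35.8) / 51.2 × 100% = 30.0781%.
Total = 32.5714% + 30.0781% = 62.6495% ≈ 62.6%.

62.6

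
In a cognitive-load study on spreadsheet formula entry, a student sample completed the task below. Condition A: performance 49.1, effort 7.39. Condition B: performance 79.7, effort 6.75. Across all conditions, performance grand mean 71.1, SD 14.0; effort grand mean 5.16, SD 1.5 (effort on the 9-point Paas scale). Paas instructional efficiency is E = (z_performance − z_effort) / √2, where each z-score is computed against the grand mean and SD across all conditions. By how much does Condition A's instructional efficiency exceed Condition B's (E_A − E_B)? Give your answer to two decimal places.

Condition A: z_P = (49.1 − 71.1)/14.0 = -1.5714; z_E = (7.39 − 5.16)/1.5 = 1.4867; E_A = (-1.5714 − 1.4867)/√2 = -2.1624.
Condition B: z_P = (79.7 − 71.1)/14.0 = 0.6143; z_E = (6.75 − 5.16)/1.5 = 1.0600; E_B = (0.6143 − 1.0600)/√2 = -0.3152.
E_A − E_B = -2.1624 − (-0.3152) = -1.8472 ≈ -1.85.

-1.85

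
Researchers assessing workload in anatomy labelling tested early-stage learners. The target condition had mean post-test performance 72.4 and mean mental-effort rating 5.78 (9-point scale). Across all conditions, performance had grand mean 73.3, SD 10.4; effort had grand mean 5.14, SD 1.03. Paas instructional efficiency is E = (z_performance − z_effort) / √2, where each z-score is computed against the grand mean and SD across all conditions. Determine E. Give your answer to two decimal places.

-0.50

z_performance = (72.4 − 73.3) / 10.4 = -0.9000 / 10.4 = -0.0865.
z_effort = (5.78 − 5.14) / 1.03 = 0.6400 / 1.03 = 0.6214.
z_P − z_E = -0.0865 − 0.6214 = -0.7079.
E = -0.7079 / √2 = -0.7079 / 1.41421 = -0.5006 ≈ -0.50.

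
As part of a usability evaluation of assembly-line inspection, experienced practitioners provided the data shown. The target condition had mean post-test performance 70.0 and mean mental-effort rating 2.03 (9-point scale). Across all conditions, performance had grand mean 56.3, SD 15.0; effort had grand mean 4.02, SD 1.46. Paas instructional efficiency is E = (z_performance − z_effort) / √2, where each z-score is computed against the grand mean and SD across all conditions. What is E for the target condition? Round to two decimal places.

z_performance = (70.0 − 56.3) / 15.0 = 13.7000 / 15.0 = 0.9133.
z_effort = (2.03 − 4.02) / 1.46 = -1.9900 / 1.46 = -1.3630.
z_P − z_E = 0.9133 − (-1.3630) = 2.2763.
E = 2.2763 / √2 = 2.2763 / 1.41421 = 1.6096 ≈ 1.61.

1.61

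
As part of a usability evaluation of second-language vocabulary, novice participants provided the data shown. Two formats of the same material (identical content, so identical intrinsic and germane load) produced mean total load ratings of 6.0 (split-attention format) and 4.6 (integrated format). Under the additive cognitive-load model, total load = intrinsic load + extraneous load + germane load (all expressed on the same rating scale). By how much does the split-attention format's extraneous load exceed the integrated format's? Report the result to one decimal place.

Intrinsic and germane load are equal across formats, so the difference in total load equals the difference in extraneous load.
Extraneous-load difference = 6.0 − 4.6 = 1.4.

1.4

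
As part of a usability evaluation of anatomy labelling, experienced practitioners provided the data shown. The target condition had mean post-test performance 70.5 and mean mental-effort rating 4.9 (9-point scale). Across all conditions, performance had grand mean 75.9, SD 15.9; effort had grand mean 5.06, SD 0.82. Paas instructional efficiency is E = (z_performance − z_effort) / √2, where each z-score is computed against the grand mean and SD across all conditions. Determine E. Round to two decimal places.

-0.10

z_performance = (70.5 − 75.9) / 15.9 = -5.4000 / 15.9 = -0.3396.
z_effort = (4.9 − 5.06) / 0.82 = -0.1600 / 0.82 = -0.1951.
z_P − z_E = -0.3396 − (-0.1951) = -0.1445.
E = -0.1445 / √2 = -0.1445 / 1.41421 = -0.1022 ≈ -0.10.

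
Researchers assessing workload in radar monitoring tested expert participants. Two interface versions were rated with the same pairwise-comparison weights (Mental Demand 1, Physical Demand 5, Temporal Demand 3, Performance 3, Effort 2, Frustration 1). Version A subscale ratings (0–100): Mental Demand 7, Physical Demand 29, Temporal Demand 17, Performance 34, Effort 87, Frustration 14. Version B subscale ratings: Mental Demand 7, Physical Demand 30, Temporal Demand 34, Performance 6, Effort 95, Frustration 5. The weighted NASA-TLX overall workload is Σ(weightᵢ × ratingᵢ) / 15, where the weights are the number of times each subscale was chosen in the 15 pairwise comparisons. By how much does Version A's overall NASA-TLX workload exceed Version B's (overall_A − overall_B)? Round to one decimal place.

Version A weighted sum = 1·7 + 5·29 + 3·17 + 3·34 + 2·87 + 1·14 = 7 + 145 + 51 + 102 + 174 + 14 = 493; overall_A = 493/15 = 32.8667.
Version B weighted sum = 1·7 + 5·30 + 3·34 + 3·6 + 2·95 + 1·5 = 7 + 150 + 102 + 18 + 190 + 5 = 472; overall_B = 472/15 = 31.4667.
Difference = 32.8667 − 31.4667 = 1.4000 ≈ 1.4.

1.4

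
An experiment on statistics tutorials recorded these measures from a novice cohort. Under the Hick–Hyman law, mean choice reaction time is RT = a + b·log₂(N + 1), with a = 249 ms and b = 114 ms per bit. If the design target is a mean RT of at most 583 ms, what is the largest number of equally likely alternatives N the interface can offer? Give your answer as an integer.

Set 249 + 114·log₂(N + 1) ≤ 583.
log₂(N + 1) ≤ (583 − 249) / 114 = 2.9298.
N + 1 ≤ 2^2.9298 = 7.6200.
N ≤ 6.6200, so the largest integer N is 6.

6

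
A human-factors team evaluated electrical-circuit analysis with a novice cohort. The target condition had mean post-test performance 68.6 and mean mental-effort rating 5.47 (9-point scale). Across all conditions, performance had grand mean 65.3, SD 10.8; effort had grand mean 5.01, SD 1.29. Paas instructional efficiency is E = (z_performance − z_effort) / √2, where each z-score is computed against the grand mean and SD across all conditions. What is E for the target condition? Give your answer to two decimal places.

-0.04

z_performance = (68.6 − 65.3) / 10.8 = 3.3000 / 10.8 = 0.3056.
z_effort = (5.47 − 5.01) / 1.29 = 0.4600 / 1.29 = 0.3566.
z_P − z_E = 0.3056 − 0.3566 = -0.0510.
E = -0.0510 / √2 = -0.0510 / 1.41421 = -0.0361 ≈ -0.04.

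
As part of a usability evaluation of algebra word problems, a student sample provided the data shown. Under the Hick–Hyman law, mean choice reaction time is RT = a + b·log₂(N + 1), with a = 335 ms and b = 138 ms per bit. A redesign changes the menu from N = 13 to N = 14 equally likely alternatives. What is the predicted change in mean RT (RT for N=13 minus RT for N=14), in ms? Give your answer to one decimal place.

RT(13) = 335 + 138·log₂(14) = 335 + 138·3.8074 = 860.4212 ms.
RT(14) = 335 + 138·log₂(15) = 335 + 138·3.9069 = 874.1522 ms.
Difference = 860.4212 − 874.1522 = -13.7310 ≈ -13.7 ms.

-13.7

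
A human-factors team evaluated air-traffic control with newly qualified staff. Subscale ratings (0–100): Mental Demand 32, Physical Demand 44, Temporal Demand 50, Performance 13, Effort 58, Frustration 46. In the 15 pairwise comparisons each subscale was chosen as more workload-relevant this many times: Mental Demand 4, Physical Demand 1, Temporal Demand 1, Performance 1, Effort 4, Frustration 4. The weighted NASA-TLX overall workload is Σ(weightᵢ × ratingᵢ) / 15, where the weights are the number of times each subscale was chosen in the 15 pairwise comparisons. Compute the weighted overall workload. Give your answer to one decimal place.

43.4

The tallies are the weights (they sum to 15).
Weighted sum = 4·32 + 1·44 + 1·50 + 1·13 + 4·58 + 4·46
            = 128 + 44 + 50 + 13 + 232 + 184 = 651.
Overall workload = 651 / 15 = 43.4000 ≈ 43.4.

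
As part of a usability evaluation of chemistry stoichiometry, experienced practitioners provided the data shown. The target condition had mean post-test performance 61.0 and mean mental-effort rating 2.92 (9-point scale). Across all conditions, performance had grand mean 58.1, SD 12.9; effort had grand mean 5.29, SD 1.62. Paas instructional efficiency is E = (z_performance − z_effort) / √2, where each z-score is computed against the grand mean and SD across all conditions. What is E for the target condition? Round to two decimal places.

1.19

z_performance = (61.0 − 58.1) / 12.9 = 2.9000 / 12.9 = 0.2248.
z_effort = (2.92 − 5.29) / 1.62 = -2.3700 / 1.62 = -1.4630.
z_P − z_E = 0.2248 − (-1.4630) = 1.6878.
E = 1.6878 / √2 = 1.6878 / 1.41421 = 1.1935 ≈ 1.19.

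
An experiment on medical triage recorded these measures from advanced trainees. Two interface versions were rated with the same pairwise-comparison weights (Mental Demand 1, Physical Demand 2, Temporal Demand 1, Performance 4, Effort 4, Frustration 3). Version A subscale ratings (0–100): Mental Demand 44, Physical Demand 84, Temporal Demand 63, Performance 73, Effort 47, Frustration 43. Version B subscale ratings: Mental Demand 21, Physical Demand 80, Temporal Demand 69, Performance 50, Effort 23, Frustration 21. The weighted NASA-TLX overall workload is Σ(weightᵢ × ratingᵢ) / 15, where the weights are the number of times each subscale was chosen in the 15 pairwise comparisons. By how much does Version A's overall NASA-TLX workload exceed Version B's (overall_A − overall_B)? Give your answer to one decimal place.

Version A weighted sum = 1·44 + 2·84 + 1·63 + 4·73 + 4·47 + 3·43 = 44 + 168 + 63 + 292 + 188 + 129 = 884; overall_A = 884/15 = 58.9333.
Version B weighted sum = 1·21 + 2·80 + 1·69 + 4·50 + 4·23 + 3·21 = 21 + 160 + 69 + 200 + 92 + 63 = 605; overall_B = 605/15 = 40.3333.
Difference = 58.9333 − 40.3333 = 18.6000 ≈ 18.6.

18.6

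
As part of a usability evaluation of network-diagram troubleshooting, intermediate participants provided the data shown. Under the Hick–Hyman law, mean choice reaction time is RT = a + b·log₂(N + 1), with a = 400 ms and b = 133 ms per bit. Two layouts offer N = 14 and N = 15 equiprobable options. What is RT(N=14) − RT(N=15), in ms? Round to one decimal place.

RT(14) = 400 + 133·log₂(15) = 400 + 133·3.9069 = 919.6177 ms.
RT(15) = 400 + 133·log₂(16) = 400 + 133·4.0000 = 932.0000 ms.
Difference = 919.6177 − 932.0000 = -12.3823 ≈ -12.4 ms.

-12.4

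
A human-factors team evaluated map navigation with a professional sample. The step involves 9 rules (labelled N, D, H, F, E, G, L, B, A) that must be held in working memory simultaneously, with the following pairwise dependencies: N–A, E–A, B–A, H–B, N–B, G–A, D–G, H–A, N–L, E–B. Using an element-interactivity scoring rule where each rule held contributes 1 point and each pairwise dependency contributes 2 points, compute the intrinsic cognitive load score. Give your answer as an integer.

29

Count of rules held simultaneously: 9.
Count of pairwise dependencies listed: 10.
Element contribution: 9 × 1 = 9.
Interaction contribution: 10 × 2 = 20.
Intrinsic load = 9 + 20 = 29.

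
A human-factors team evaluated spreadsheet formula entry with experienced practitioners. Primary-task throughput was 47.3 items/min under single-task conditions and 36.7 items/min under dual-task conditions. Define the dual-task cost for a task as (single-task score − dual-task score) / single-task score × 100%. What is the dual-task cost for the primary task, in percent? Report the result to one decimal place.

Cost = (47.3 − 36.7) / 47.3 × 100%
     = 10.6000 / 47.3 × 100% = 22.4101%.
≈ 22.4%.

22.4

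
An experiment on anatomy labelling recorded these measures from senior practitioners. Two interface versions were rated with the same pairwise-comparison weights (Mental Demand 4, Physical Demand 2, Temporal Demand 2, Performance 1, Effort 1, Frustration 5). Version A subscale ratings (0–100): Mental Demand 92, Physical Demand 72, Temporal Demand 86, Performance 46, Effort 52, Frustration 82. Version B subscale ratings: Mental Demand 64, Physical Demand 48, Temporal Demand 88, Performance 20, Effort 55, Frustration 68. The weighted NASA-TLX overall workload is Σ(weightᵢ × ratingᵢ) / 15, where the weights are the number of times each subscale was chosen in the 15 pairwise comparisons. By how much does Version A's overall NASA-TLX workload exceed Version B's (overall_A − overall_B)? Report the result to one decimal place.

Version A weighted sum = 4·92 + 2·72 + 2·86 + 1·46 + 1·52 + 5·82 = 368 + 144 + 172 + 46 + 52 + 410 = 1192; overall_A = 1192/15 = 79.4667.
Version B weighted sum = 4·64 + 2·48 + 2·88 + 1·20 + 1·55 + 5·68 = 256 + 96 + 176 + 20 + 55 + 340 = 943; overall_B = 943/15 = 62.8667.
Difference = 79.4667 − 62.8667 = 16.6000 ≈ 16.6.

16.6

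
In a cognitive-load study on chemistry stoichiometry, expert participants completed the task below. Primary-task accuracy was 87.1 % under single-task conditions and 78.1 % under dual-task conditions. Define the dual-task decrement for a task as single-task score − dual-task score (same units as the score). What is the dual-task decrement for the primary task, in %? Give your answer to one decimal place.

Decrement = 87.1 − 78.1 = 9.0000 % ≈ 9.0 %.

9.0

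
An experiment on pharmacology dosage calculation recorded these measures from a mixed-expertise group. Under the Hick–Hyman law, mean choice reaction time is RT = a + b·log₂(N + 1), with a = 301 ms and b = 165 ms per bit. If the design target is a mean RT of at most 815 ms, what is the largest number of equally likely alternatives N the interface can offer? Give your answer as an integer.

Set 301 + 165·log₂(N + 1) ≤ 815.
log₂(N + 1) ≤ (815 − 301) / 165 = 3.1152.
N + 1 ≤ 2^3.1152 = 8.6650.
N ≤ 7.6650, so the largest integer N is 7.

7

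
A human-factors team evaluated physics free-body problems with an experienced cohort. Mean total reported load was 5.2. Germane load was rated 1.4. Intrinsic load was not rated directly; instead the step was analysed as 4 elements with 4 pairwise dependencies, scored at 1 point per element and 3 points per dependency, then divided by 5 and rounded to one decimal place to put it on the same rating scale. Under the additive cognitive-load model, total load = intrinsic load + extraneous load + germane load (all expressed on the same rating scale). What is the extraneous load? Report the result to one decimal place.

Intrinsic (element-interactivity): (4 × 1 + 4 × 3) / 5 = 16 / 5 = 3.2000 → 3.2.
extraneous load = total − intrinsic − germane
             = 5.2 − 3.2 − 1.4 = 0.6.

0.6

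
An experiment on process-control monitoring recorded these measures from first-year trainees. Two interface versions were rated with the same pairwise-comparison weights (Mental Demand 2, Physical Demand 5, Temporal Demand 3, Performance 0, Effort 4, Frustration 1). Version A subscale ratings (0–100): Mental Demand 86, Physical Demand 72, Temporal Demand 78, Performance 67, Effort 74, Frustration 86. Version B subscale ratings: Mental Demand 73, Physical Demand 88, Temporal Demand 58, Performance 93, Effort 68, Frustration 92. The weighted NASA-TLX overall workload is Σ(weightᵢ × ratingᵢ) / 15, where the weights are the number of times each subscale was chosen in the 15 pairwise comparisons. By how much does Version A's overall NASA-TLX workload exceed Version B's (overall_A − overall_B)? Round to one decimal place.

Version A weighted sum = 2·86 + 5·72 + 3·78 + 0·67 + 4·74 + 1·86 = 172 + 360 + 234 + 0 + 296 + 86 = 1148; overall_A = 1148/15 = 76.5333.
Version B weighted sum = 2·73 + 5·88 + 3·58 + 0·93 + 4·68 + 1·92 = 146 + 440 + 174 + 0 + 272 + 92 = 1124; overall_B = 1124/15 = 74.9333.
Difference = 76.5333 − 74.9333 = 1.6000 ≈ 1.6.

1.6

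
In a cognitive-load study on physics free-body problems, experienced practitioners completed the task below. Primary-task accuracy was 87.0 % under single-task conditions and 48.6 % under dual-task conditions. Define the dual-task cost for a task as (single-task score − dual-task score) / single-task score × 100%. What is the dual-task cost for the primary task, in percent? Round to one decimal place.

44.1

Cost = (87.0 − 48.6) / 87.0 × 100%
     = 38.4000 / 87.0 × 100% = 44.1379%.
≈ 44.1%.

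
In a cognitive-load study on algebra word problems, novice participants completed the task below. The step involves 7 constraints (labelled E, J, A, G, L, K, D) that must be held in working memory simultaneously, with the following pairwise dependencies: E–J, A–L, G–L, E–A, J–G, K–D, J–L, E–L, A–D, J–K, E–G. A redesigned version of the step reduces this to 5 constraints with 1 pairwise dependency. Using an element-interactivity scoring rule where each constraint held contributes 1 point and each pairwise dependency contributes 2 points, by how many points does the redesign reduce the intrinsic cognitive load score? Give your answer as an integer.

22

Original: 7 × 1 + 11 × 2 = 7 + 22 = 29.
Redesigned: 5 × 1 + 1 × 2 = 5 + 2 = 7.
Reduction = 29 − 7 = 22.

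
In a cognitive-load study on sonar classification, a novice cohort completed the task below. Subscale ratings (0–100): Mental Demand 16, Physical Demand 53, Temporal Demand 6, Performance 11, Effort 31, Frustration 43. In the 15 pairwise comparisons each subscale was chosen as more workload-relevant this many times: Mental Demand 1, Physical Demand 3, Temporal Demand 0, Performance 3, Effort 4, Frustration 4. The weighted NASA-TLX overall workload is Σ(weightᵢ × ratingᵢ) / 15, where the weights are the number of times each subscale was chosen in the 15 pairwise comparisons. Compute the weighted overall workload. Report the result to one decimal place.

33.6

The tallies are the weights (they sum to 15).
Weighted sum = 1·16 + 3·53 + 0·6 + 3·11 + 4·31 + 4·43
            = 16 + 159 + 0 + 33 + 124 + 172 = 504.
Overall workload = 504 / 15 = 33.6000 ≈ 33.6.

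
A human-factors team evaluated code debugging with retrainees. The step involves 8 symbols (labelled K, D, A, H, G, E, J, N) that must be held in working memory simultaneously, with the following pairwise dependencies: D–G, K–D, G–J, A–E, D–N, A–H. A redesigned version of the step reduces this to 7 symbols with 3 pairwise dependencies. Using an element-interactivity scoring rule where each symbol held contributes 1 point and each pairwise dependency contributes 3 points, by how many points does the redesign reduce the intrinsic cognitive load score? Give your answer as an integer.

10

Original: 8 × 1 + 6 × 3 = 8 + 18 = 26.
Redesigned: 7 × 1 + 3 × 3 = 7 + 9 = 16.
Reduction = 26 − 16 = 10.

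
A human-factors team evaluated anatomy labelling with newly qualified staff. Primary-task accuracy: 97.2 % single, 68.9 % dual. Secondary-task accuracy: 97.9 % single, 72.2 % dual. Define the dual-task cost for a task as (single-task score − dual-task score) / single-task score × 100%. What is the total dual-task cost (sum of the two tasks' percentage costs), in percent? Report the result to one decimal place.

55.4

Primary cost = (97.2 − 68.9) / 97.2 × 100% = 29.1152%.
Secondary cost = (97.9 − 72.2) / 97.9 × 100% = 26.2513%.
Total = 29.1152% + 26.2513% = 55.3665% ≈ 55.4%.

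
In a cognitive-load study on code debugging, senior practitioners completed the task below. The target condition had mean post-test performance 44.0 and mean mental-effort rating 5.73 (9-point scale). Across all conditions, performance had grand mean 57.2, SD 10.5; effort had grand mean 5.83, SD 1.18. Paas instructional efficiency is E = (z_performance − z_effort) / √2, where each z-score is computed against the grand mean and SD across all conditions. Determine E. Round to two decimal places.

z_performance = (44.0 − 57.2) / 10.5 = -13.2000 / 10.5 = -1.2571.
z_effort = (5.73 − 5.83) / 1.18 = -0.1000 / 1.18 = -0.0847.
z_P − z_E = -1.2571 − (-0.0847) = -1.1724.
E = -1.1724 / √2 = -1.1724 / 1.41421 = -0.8290 ≈ -0.83.

-0.83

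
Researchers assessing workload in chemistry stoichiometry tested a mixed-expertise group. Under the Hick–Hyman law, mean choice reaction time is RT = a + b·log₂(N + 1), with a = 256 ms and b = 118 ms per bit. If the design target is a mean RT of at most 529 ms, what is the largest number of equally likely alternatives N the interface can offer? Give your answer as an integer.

3

Set 256 + 118·log₂(N + 1) ≤ 529.
log₂(N + 1) ≤ (529 − 256) / 118 = 2.3136.
N + 1 ≤ 2^2.3136 = 4.9712.
N ≤ 3.9712, so the largest integer N is 3.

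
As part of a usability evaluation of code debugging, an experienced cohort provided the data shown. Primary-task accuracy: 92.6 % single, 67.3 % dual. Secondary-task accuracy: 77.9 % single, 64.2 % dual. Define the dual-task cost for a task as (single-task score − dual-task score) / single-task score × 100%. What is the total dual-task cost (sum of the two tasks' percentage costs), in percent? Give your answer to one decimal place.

Primary cost = (92.6 − 67.3) / 92.6 × 100% = 27.3218%.
Secondary cost = (77.9 − 64.2) / 77.9 × 100% = 17.5866%.
Total = 27.3218% + 17.5866% = 44.9084% ≈ 44.9%.

44.9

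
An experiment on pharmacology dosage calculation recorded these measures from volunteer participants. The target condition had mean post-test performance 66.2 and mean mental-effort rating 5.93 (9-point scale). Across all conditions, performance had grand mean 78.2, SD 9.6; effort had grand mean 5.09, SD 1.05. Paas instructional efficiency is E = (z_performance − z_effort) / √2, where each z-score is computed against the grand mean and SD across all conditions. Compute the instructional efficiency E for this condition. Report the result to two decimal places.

-1.45

z_performance = (66.2 − 78.2) / 9.6 = -12.0000 / 9.6 = -1.2500.
z_effort = (5.93 − 5.09) / 1.05 = 0.8400 / 1.05 = 0.8000.
z_P − z_E = -1.2500 − 0.8000 = -2.0500.
E = -2.0500 / √2 = -2.0500 / 1.41421 = -1.4496 ≈ -1.45.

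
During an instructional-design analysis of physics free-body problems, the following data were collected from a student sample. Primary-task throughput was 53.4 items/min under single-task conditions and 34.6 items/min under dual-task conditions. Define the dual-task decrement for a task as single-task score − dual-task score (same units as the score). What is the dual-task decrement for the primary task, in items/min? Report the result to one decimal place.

18.8

Decrement = 53.4 − 34.6 = 18.8000 items/min ≈ 18.8 items/min.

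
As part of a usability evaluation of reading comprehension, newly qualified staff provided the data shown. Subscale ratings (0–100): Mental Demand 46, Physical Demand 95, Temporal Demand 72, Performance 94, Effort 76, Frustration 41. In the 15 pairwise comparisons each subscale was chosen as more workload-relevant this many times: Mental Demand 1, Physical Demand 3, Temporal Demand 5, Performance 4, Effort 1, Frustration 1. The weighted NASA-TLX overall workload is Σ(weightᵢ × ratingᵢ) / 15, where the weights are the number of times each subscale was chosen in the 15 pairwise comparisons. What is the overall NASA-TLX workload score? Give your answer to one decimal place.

The tallies are the weights (they sum to 15).
Weighted sum = 1·46 + 3·95 + 5·72 + 4·94 + 1·76 + 1·41
            = 46 + 285 + 360 + 376 + 76 + 41 = 1184.
Overall workload = 1184 / 15 = 78.9333 ≈ 78.9.

78.9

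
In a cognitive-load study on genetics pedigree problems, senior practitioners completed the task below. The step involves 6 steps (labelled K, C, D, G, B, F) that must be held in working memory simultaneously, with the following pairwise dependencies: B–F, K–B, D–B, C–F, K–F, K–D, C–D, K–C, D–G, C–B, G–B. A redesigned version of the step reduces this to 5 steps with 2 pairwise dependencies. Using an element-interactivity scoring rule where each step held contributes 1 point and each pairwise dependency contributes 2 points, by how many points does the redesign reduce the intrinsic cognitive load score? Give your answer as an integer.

19

Original: 6 × 1 + 11 × 2 = 6 + 22 = 28.
Redesigned: 5 × 1 + 2 × 2 = 5 + 4 = 9.
Reduction = 28 − 9 = 19.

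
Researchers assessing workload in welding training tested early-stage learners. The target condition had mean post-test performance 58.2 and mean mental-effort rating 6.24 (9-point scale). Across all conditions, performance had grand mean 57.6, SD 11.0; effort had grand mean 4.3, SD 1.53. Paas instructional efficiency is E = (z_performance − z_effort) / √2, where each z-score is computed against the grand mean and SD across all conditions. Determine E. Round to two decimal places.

-0.86

z_performance = (58.2 − 57.6) / 11.0 = 0.6000 / 11.0 = 0.0545.
z_effort = (6.24 − 4.3) / 1.53 = 1.9400 / 1.53 = 1.2680.
z_P − z_E = 0.0545 − 1.2680 = -1.2135.
E = -1.2135 / √2 = -1.2135 / 1.41421 = -0.8581 ≈ -0.86.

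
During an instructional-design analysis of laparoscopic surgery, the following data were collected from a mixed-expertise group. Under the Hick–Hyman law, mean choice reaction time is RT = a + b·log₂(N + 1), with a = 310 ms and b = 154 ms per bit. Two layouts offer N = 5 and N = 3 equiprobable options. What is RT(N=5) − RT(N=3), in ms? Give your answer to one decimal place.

90.1

RT(5) = 310 + 154·log₂(6) = 310 + 154·2.5850 = 708.0900 ms.
RT(3) = 310 + 154·log₂(4) = 310 + 154·2.0000 = 618.0000 ms.
Difference = 708.0900 − 618.0000 = 90.0900 ≈ 90.1 ms.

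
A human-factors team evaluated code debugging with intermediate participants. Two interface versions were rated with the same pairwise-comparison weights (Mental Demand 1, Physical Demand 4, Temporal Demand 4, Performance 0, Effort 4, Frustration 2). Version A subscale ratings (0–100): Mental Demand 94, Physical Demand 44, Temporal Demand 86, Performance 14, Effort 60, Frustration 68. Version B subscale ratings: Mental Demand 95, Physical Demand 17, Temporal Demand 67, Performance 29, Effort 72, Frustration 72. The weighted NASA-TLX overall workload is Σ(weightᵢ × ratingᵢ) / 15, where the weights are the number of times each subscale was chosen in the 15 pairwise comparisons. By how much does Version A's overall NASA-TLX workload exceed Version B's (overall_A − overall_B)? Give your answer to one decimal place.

8.5

Version A weighted sum = 1·94 + 4·44 + 4·86 + 0·14 + 4·60 + 2·68 = 94 + 176 + 344 + 0 + 240 + 136 = 990; overall_A = 990/15 = 66.0000.
Version B weighted sum = 1·95 + 4·17 + 4·67 + 0·29 + 4·72 + 2·72 = 95 + 68 + 268 + 0 + 288 + 144 = 863; overall_B = 863/15 = 57.5333.
Difference = 66.0000 − 57.5333 = 8.4667 ≈ 8.5.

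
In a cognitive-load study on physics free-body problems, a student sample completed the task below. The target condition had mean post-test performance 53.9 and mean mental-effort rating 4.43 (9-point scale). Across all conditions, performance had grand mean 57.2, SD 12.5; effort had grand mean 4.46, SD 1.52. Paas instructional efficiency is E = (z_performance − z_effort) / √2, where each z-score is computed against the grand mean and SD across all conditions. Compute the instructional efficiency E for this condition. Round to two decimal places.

z_performance = (53.9 − 57.2) / 12.5 = -3.3000 / 12.5 = -0.2640.
z_effort = (4.43 − 4.46) / 1.52 = -0.0300 / 1.52 = -0.0197.
z_P − z_E = -0.2640 − (-0.0197) = -0.2443.
E = -0.2443 / √2 = -0.2443 / 1.41421 = -0.1727 ≈ -0.17.

-0.17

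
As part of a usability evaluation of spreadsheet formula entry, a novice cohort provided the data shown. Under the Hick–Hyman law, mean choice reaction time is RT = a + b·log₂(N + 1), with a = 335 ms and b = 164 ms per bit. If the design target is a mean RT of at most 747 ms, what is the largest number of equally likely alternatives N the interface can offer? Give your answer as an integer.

4

Set 335 + 164·log₂(N + 1) ≤ 747.
log₂(N + 1) ≤ (747 − 335) / 164 = 2.5122.
N + 1 ≤ 2^2.5122 = 5.7049.
N ≤ 4.7049, so the largest integer N is 4.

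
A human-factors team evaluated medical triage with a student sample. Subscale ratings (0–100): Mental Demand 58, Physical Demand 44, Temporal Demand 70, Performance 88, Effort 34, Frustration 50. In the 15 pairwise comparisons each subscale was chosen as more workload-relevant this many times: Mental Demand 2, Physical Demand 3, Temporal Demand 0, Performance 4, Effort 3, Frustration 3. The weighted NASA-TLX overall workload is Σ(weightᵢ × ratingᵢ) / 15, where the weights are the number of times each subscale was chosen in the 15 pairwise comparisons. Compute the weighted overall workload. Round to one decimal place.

The tallies are the weights (they sum to 15).
Weighted sum = 2·58 + 3·44 + 0·70 + 4·88 + 3·34 + 3·50
            = 116 + 132 + 0 + 352 + 102 + 150 = 852.
Overall workload = 852 / 15 = 56.8000 ≈ 56.8.

56.8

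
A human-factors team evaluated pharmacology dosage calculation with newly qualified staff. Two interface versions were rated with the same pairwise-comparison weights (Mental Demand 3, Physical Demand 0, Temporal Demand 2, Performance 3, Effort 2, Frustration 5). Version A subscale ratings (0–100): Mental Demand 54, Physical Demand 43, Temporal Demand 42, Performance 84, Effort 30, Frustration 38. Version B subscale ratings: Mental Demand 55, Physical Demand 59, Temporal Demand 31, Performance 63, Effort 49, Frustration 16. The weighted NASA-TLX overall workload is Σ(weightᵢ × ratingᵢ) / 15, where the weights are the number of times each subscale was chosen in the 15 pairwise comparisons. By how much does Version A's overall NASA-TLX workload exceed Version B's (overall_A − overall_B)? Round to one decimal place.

Version A weighted sum = 3·54 + 0·43 + 2·42 + 3·84 + 2·30 + 5·38 = 162 + 0 + 84 + 252 + 60 + 190 = 748; overall_A = 748/15 = 49.8667.
Version B weighted sum = 3·55 + 0·59 + 2·31 + 3·63 + 2·49 + 5·16 = 165 + 0 + 62 + 189 + 98 + 80 = 594; overall_B = 594/15 = 39.6000.
Difference = 49.8667 − 39.6000 = 10.2667 ≈ 10.3.

10.3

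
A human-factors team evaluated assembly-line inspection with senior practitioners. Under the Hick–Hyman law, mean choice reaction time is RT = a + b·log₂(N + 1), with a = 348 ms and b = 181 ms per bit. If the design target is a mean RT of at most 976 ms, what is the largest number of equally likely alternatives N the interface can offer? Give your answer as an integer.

Set 348 + 181·log₂(N + 1) ≤ 976.
log₂(N + 1) ≤ (976 − 348) / 181 = 3.4696.
N + 1 ≤ 2^3.4696 = 11.0778.
N ≤ 10.0778, so the largest integer N is 10.

10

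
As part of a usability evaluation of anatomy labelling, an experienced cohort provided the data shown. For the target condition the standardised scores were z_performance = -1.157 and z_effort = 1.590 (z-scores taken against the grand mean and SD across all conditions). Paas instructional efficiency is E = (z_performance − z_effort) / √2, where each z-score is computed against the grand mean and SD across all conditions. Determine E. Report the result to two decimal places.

-1.94

z_P − z_E = -1.157 − 1.590 = -2.7470.
E = -2.7470 / √2 = -2.7470 / 1.41421 = -1.9424 ≈ -1.94.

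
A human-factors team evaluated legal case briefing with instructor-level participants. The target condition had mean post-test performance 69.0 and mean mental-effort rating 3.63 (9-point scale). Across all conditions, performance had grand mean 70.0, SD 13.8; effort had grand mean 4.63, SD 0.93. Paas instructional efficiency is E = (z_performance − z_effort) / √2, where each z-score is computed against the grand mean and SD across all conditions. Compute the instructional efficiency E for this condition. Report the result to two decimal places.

0.71

z_performance = (69.0 − 70.0) / 13.8 = -1.0000 / 13.8 = -0.0725.
z_effort = (3.63 − 4.63) / 0.93 = -1.0000 / 0.93 = -1.0753.
z_P − z_E = -0.0725 − (-1.0753) = 1.0028.
E = 1.0028 / √2 = 1.0028 / 1.41421 = 0.7091 ≈ 0.71.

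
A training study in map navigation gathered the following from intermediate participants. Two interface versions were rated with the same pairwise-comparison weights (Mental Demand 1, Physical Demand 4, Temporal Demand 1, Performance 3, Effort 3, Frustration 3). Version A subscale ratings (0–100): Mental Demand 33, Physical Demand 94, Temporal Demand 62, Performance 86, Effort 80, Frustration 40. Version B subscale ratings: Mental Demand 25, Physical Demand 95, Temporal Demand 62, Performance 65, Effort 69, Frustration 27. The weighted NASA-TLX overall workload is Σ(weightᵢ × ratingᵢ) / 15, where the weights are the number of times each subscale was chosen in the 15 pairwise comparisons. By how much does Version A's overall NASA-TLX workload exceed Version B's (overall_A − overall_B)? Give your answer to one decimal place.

9.3

Version A weighted sum = 1·33 + 4·94 + 1·62 + 3·86 + 3·80 + 3·40 = 33 + 376 + 62 + 258 + 240 + 120 = 1089; overall_A = 1089/15 = 72.6000.
Version B weighted sum = 1·25 + 4·95 + 1·62 + 3·65 + 3·69 + 3·27 = 25 + 380 + 62 + 195 + 207 + 81 = 950; overall_B = 950/15 = 63.3333.
Difference = 72.6000 − 63.3333 = 9.2667 ≈ 9.3.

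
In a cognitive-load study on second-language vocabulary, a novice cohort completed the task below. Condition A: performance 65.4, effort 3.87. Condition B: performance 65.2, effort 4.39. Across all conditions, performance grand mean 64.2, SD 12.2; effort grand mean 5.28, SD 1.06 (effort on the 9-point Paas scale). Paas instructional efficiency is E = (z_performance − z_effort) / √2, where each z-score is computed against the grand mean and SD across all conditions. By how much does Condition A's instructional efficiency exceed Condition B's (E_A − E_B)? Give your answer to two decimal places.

0.36

Condition A: z_P = (65.4 − 64.2)/12.2 = 0.0984; z_E = (3.87 − 5.28)/1.06 = -1.3302; E_A = (0.0984 − (-1.3302))/√2 = 1.0102.
Condition B: z_P = (65.2 − 64.2)/12.2 = 0.0820; z_E = (4.39 − 5.28)/1.06 = -0.8396; E_B = (0.0820 − (-0.8396))/√2 = 0.6517.
E_A − E_B = 1.0102 − 0.6517 = 0.3585 ≈ 0.36.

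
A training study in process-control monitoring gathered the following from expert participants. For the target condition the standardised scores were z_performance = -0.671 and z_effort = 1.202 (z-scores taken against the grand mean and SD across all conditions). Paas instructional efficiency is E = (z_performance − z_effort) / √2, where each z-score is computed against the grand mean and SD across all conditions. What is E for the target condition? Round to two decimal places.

-1.32

z_P − z_E = -0.671 − 1.202 = -1.8730.
E = -1.8730 / √2 = -1.8730 / 1.41421 = -1.3244 ≈ -1.32.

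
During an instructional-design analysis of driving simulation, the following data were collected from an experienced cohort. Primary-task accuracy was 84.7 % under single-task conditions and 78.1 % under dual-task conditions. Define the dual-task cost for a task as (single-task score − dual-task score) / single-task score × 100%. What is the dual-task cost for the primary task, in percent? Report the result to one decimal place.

Cost = (84.7 − 78.1) / 84.7 × 100%
     = 6.6000 / 84.7 × 100% = 7.7922%.
≈ 7.8%.

7.8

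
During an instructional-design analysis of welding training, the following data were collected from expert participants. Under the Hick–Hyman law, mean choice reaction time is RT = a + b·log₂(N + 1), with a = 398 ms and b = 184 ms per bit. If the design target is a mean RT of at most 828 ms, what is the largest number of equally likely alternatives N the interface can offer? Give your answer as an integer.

4

Set 398 + 184·log₂(N + 1) ≤ 828.
log₂(N + 1) ≤ (828 − 398) / 184 = 2.3370.
N + 1 ≤ 2^2.3370 = 5.0525.
N ≤ 4.0525, so the largest integer N is 4.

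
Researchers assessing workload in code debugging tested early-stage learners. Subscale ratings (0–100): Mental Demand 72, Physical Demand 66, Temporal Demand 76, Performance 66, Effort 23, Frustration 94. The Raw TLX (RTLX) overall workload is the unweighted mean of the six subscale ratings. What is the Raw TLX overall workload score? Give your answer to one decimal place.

Sum of ratings = 72 + 66 + 76 + 66 + 23 + 94 = 397.
RTLX = 397 / 6 = 66.1667 ≈ 66.2.

66.2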